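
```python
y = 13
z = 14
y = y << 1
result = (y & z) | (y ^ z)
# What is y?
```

Trace:
`y = 13` → y = 13
`z = 14` → z = 14
`y = y << 1` → y = 26
`result = (y & z) | (y ^ z)` → result = 30
So y = 26

Answer: 26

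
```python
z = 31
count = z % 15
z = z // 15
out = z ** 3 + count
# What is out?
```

Trace:
`z = 31` → z = 31
`count = z % 15` → count = 1
`z = z // 15` → z = 2
`out = z ** 3 + count` → out = 9
So out = 9

Answer: 9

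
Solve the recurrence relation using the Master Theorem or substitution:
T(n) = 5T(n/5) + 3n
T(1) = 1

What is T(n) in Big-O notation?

By Master Theorem: a=5, b=5, f(n)=3n. Since log_5(5) = 1 and f(n) = Θ(n^1), Case 2 applies. T(n) = O(n log n).

Answer: O(n log n)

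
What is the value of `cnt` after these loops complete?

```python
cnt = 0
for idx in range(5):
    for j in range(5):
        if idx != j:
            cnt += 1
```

5² - 5 (exclude diagonal)
`cnt` takes the values: 0 → 1 → 2 → 3 → 4 → 5 → 6 → 7 → 8 → 9 → 10 → 11 → 12 → 13 → 14 → 15 → 16 → 17 → 18 → 19 → 20

Answer: 20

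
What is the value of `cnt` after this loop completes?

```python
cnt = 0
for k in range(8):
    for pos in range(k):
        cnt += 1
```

Triangle number: 0+1+2+...+7
`cnt` takes the values: 0 → 1 → 2 → 3 → 4 → 5 → 6 → 7 → 8 → 9 → 10 → 11 → 12 → 13 → 14 → 15 → 16 → 17 → 18 → 19 → 20 → 21 → 22 → 23 → 24 → 25 → 26 → 27 → 28

Answer: 28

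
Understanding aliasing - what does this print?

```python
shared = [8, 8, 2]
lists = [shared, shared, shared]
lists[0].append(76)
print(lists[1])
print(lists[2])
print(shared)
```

Key concept: list of same reference.
Step by step:
`shared = [8, 8, 2]` → shared = [8, 8, 2]
`lists = [shared, shared, shared]` → lists = [[8, 8, 2], [8, 8, 2], [8, 8, 2]]
`lists[0].append(76)` → shared = [8, 8, 2, 76]; lists = [[8, 8, 2, 76], [8, 8, 2, 76], [8, 8, 2, 76]]
`print(lists[1])` → prints [8, 8, 2, 76]
`print(lists[2])` → prints [8, 8, 2, 76]
`print(shared)` → prints [8, 8, 2, 76]

Answer:
[8, 8, 2, 76]
[8, 8, 2, 76]
[8, 8, 2, 76]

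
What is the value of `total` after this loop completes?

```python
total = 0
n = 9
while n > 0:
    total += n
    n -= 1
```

Sum 9 down to 1
`total` takes the values: 0 → 9 → 17 → 24 → 30 → 35 → 39 → 42 → 44 → 45

Answer: 45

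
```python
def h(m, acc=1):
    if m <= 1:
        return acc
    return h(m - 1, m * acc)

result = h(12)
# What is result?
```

Accumulator trace (n, acc): (12, 1) -> (11, 12) -> (10, 132) -> (9, 1320) -> (8, 11880) -> (7, 95040) -> (6, 665280) -> (5, 3991680) -> (4, 19958400) -> (3, 79833600) -> (2, 239500800) -> (1, 479001600) -> return 479001600

Answer: 479001600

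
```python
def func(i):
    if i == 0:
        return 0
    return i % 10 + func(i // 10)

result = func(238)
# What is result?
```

Sum of digits of 238: 8 + 3 + 2 = 13

Answer: 13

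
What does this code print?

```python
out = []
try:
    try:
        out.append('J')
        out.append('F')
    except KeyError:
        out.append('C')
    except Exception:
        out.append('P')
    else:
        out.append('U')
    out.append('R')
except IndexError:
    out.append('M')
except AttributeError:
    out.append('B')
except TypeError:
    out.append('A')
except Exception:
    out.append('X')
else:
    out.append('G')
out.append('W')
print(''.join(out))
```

Execution trace: 'J' (inner try body) → 'F' (inner try body, no exception) → 'U' (inner else) → 'R' (try body, no exception) → 'G' (else) → 'W' (after the try/except). Output: JFURGW

Answer: JFURGW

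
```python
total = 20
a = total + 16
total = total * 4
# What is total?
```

Trace:
`total = 20` → total = 20
`a = total + 16` → a = 36
`total = total * 4` → total = 80
So total = 80

Answer: 80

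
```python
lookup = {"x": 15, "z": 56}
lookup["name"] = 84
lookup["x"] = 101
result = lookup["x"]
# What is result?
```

Trace:
`lookup = {"x": 15, "z": 56}` → lookup = {'x': 15, 'z': 56}
`lookup["name"] = 84` → lookup = {'x': 15, 'z': 56, 'name': 84}
`lookup["x"] = 101` → lookup = {'x': 101, 'z': 56, 'name': 84}
`result = lookup["x"]` → result = 101
So result = 101

Answer: 101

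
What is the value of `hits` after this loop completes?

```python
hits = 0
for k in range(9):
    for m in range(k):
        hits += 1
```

Triangle number: 0+1+2+...+8
`hits` takes the values: 0 → 1 → 2 → 3 → 4 → 5 → 6 → 7 → 8 → 9 → 10 → 11 → 12 → 13 → 14 → 15 → 16 → 17 → 18 → 19 → 20 → 21 → 22 → 23 → 24 → 25 → 26 → 27 → 28 → 29 → 30 → 31 → 32 → 33 → 34 → 35 → 36

Answer: 36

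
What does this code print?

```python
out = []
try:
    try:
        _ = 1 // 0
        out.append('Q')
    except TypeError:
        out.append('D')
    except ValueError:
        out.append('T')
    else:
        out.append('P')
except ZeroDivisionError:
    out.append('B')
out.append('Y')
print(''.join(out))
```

Execution trace: 'B' (outer except ZeroDivisionError) → 'Y' (after the try/except). Output: BY

Answer: BY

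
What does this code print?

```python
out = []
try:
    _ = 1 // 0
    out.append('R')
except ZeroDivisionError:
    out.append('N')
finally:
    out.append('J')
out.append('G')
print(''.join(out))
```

Execution trace: 'N' (except ZeroDivisionError) → 'J' (finally) → 'G' (after the try/except). Output: NJG

Answer: NJG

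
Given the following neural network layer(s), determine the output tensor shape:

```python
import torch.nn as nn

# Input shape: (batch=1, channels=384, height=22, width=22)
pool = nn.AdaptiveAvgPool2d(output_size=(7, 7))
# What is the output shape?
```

Input: (1, 384, 22, 22) -> Output: (1, 384, 7, 7)

Answer: (1, 384, 7, 7)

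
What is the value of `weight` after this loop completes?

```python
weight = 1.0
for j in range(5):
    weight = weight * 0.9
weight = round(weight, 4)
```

Exponential decay: 1.0 * 0.9^5
`weight` takes the values: 1.0 → 0.9 → 0.81 → 0.729 → 0.6561 → 0.59049 → 0.5905

Answer: 0.5905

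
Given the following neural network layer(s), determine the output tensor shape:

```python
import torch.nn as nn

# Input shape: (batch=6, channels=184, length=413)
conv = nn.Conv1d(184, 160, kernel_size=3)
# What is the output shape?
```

Input: (6, 184, 413) -> Output: (6, 160, 411)

Answer: (6, 160, 411)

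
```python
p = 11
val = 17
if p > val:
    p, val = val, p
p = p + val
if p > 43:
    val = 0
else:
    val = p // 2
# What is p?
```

Trace:
`p = 11` → p = 11
`val = 17` → val = 17
`if p > val: ...` → p > val is False → no variable changes
`p = p + val` → p = 28
`if p > 43: ...` → p > 43 is False, take else branch → val = 14
So p = 28

Answer: 28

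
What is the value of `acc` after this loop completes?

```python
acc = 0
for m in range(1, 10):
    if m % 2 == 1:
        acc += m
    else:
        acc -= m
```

Add odd, subtract even
`acc` takes the values: 0 → 1 → -1 → 2 → -2 → 3 → -3 → 4 → -4 → 5

Answer: 5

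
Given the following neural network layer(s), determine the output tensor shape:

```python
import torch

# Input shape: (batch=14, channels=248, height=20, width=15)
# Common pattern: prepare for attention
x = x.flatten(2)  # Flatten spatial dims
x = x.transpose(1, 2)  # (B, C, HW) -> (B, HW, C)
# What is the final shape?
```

Input: (14, 248, 20, 15) -> after flatten(2): (14, 248, 300) -> Output: (14, 300, 248)

Answer: (14, 300, 248)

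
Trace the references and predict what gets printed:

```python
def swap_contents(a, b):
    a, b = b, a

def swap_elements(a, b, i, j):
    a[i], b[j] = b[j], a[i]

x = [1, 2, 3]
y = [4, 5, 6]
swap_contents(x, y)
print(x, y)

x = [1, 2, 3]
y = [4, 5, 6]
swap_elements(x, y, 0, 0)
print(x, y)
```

Key concept: parameter rebinding vs mutation.
Step by step:
`x = [1, 2, 3]` → x = [1, 2, 3]
`y = [4, 5, 6]` → y = [4, 5, 6]
`swap_contents(x, y)` → no visible change to tracked variables
`print(x, y)` → prints [1, 2, 3] [4, 5, 6]
`x = [1, 2, 3]` → x = [1, 2, 3]
`y = [4, 5, 6]` → y = [4, 5, 6]
`swap_elements(x, y, 0, 0)` → x = [4, 2, 3]; y = [1, 5, 6]
`print(x, y)` → prints [4, 2, 3] [1, 5, 6]

Answer:
[1, 2, 3] [4, 5, 6]
[4, 2, 3] [1, 5, 6]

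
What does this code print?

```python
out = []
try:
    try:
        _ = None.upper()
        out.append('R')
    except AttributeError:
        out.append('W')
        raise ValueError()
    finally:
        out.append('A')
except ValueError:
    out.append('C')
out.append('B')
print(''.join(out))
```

Execution trace: 'W' (inner except AttributeError) → 'A' (inner finally) → 'C' (outer except ValueError) → 'B' (after the try/except). Output: WACB

Answer: WACB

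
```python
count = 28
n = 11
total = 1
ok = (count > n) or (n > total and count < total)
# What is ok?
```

Trace:
`count = 28` → count = 28
`n = 11` → n = 11
`total = 1` → total = 1
`ok = (count > n) or (n > total and count < total)` → ok = True
So ok = True

Answer: True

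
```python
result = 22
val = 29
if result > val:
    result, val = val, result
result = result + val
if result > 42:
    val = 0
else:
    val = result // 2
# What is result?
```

Trace:
`result = 22` → result = 22
`val = 29` → val = 29
`if result > val: ...` → result > val is False → no variable changes
`result = result + val` → result = 51
`if result > 42: ...` → result > 42 is True → val = 0
So result = 51

Answer: 51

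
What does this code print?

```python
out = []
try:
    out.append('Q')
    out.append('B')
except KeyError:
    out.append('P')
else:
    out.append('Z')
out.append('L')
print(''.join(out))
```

Execution trace: 'Q' (try body) → 'B' (try body, no exception) → 'Z' (else) → 'L' (after the try/except). Output: QBZL

Answer: QBZL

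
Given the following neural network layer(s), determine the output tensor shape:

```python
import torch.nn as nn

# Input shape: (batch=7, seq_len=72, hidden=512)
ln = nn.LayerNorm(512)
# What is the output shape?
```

Input: (7, 72, 512) -> Output: (7, 72, 512)

Answer: (7, 72, 512)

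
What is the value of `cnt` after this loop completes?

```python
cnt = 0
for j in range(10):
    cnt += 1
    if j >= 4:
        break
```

Loop breaks when j reaches 4, cnt is 5
`cnt` takes the values: 0 → 1 → 2 → 3 → 4 → 5

Answer: 5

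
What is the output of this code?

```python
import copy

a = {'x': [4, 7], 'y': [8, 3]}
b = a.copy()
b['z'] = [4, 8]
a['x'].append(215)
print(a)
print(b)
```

Key concept: shallow copy of dict with mutable values.
Step by step:
`a = {'x': [4, 7], 'y': [8, 3]}` → a = {'x': [4, 7], 'y': [8, 3]}
`b = a.copy()` → b = {'x': [4, 7], 'y': [8, 3]}
`b['z'] = [4, 8]` → b = {'x': [4, 7], 'y': [8, 3], 'z': [4, 8]}
`a['x'].append(215)` → a = {'x': [4, 7, 215], 'y': [8, 3]}; b = {'x': [4, 7, 215], 'y': [8, 3], 'z': [4, 8]}
`print(a)` → prints {'x': [4, 7, 215], 'y': [8, 3]}
`print(b)` → prints {'x': [4, 7, 215], 'y': [8, 3], 'z': [4, 8]}

Answer:
{'x': [4, 7, 215], 'y': [8, 3]}
{'x': [4, 7, 215], 'y': [8, 3], 'z': [4, 8]}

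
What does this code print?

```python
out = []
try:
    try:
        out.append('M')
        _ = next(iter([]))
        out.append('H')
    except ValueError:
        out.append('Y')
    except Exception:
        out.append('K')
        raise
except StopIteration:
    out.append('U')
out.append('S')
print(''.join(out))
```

Execution trace: 'M' (inner try body) → 'K' (inner except Exception) → 'U' (outer except StopIteration) → 'S' (after the try/except). Output: MKUS

Answer: MKUS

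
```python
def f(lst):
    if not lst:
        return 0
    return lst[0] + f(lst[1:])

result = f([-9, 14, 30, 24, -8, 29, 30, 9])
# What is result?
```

(-9) + 14 + 30 + 24 + (-8) + 29 + 30 + 9 + 0 = 119

Answer: 119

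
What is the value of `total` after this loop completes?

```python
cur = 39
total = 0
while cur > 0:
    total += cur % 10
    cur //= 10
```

Sum digits of 39
`total` takes the values: 0 → 9 → 12

Answer: 12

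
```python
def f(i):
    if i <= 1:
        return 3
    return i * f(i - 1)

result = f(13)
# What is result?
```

f(13) = 13 * 12 * 11 * 10 * 9 * 8 * 7 * 6 * 5 * 4 * 3 * 2 * 3 = 18681062400

Answer: 18681062400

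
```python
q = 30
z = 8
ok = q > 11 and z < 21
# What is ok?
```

Trace:
`q = 30` → q = 30
`z = 8` → z = 8
`ok = q > 11 and z < 21` → ok = True
So ok = True

Answer: True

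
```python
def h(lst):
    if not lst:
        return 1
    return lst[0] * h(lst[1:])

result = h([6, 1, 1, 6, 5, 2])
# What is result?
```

Product over [6, 1, 1, 6, 5, 2] = 6 * 1 * 1 * 6 * 5 * 2 = 360

Answer: 360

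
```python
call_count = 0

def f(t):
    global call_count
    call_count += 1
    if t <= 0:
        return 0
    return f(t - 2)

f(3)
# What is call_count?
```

Linear recursion stepping by 2: 3 calls from t=3 down to ≤0.

Answer: 3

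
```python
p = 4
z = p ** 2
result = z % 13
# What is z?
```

Trace:
`p = 4` → p = 4
`z = p ** 2` → z = 16
`result = z % 13` → result = 3
So z = 16

Answer: 16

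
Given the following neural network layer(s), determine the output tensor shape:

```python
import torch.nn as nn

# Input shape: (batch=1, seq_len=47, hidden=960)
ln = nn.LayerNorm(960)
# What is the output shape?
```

Input: (1, 47, 960) -> Output: (1, 47, 960)

Answer: (1, 47, 960)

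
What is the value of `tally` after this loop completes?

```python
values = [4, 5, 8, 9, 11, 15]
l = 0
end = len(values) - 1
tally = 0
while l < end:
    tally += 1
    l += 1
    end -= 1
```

Iterations until pointers meet (list length 6)
`tally` takes the values: 0 → 1 → 2 → 3

Answer: 3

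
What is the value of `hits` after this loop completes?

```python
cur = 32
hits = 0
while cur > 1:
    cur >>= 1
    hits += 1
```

Count right shifts until 1
`hits` takes the values: 0 → 1 → 2 → 3 → 4 → 5

Answer: 5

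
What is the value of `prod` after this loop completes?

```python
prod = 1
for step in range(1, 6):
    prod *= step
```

5! = 120
`prod` takes the values: 1 → 2 → 6 → 24 → 120

Answer: 120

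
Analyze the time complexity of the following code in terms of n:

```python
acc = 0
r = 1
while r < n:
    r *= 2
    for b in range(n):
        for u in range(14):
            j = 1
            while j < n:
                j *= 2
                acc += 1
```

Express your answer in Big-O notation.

Each loop level contributes: log n × n × 1 × log n. Multiplying the contributions gives O(n log² n).

Answer: O(n log² n)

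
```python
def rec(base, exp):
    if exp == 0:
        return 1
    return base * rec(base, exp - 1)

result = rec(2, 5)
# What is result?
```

rec(2, 5) = 2 * 2 * 2 * 2 * 2 = 32

Answer: 32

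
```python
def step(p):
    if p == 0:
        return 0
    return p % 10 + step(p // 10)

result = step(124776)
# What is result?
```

Sum of digits of 124776: 6 + 7 + 7 + 4 + 2 + 1 = 27

Answer: 27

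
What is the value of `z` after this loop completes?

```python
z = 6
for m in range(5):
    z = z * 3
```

Multiply by 3, 5 times: 6 * 3^5 = 1458
`z` takes the values: 6 → 18 → 54 → 162 → 486 → 1458

Answer: 1458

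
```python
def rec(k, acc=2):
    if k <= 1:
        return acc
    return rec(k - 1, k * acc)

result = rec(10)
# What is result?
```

Accumulator trace (n, acc): (10, 2) -> (9, 20) -> (8, 180) -> (7, 1440) -> (6, 10080) -> (5, 60480) -> (4, 302400) -> (3, 1209600) -> (2, 3628800) -> (1, 7257600) -> return 7257600

Answer: 7257600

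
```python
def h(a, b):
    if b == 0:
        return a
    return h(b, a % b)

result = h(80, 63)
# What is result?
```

h(80, 63) -> h(63, 17) -> h(17, 12) -> h(12, 5) -> h(5, 2) -> h(2, 1) -> h(1, 0) -> 1

Answer: 1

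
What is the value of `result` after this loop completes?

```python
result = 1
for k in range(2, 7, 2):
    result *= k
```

Product of even numbers 2 to 6
`result` takes the values: 1 → 2 → 8 → 48

Answer: 48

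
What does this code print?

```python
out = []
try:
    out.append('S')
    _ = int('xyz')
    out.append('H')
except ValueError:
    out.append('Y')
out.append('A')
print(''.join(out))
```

Execution trace: 'S' (try body) → 'Y' (except ValueError) → 'A' (after the try/except). Output: SYA

Answer: SYA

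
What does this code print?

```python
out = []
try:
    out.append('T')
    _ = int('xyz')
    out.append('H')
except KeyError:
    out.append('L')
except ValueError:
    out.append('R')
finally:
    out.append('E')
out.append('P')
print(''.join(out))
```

Execution trace: 'T' (try body) → 'R' (except ValueError) → 'E' (finally) → 'P' (after the try/except). Output: TREP

Answer: TREP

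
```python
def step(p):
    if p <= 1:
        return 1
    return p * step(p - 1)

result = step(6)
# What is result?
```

step(6) = 6 * 5 * 4 * 3 * 2 * 1 = 720

Answer: 720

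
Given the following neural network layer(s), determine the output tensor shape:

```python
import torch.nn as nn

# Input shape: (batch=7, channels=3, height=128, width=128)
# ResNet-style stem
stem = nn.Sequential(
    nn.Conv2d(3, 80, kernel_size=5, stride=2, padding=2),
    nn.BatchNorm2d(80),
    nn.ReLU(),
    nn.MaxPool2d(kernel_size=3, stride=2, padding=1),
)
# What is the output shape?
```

Input: (7, 3, 128, 128) -> after Conv2d 5x5 stride=2: (7, 80, 64, 64) -> Output: (7, 80, 32, 32)

Answer: (7, 80, 32, 32)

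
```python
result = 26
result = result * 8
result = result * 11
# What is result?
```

Trace:
`result = 26` → result = 26
`result = result * 8` → result = 208
`result = result * 11` → result = 2288
So result = 2288

Answer: 2288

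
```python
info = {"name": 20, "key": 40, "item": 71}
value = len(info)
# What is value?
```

Trace:
`info = {"name": 20, "key": 40, "item": 71}` → info = {'name': 20, 'key': 40, 'item': 71}
`value = len(info)` → value = 3
So value = 3

Answer: 3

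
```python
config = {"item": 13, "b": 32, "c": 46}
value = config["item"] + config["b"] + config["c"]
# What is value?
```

Trace:
`config = {"item": 13, "b": 32, "c": 46}` → config = {'item': 13, 'b': 32, 'c': 46}
`value = config["item"] + config["b"] + config["c"]` → value = 91
So value = 91

Answer: 91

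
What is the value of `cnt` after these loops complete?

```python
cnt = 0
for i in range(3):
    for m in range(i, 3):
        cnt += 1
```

Upper triangle: 3 + 2 + ... + 1
`cnt` takes the values: 0 → 1 → 2 → 3 → 4 → 5 → 6

Answer: 6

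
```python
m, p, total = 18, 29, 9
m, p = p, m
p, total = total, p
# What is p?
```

Trace:
`m, p, total = 18, 29, 9` → m = 18; p = 29; total = 9
`m, p = p, m` → m = 29; p = 18
`p, total = total, p` → p = 9; total = 18
So p = 9

Answer: 9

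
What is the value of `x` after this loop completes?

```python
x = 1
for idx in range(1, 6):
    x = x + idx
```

Start at 1, add 1 through 5
`x` takes the values: 1 → 2 → 4 → 7 → 11 → 16

Answer: 16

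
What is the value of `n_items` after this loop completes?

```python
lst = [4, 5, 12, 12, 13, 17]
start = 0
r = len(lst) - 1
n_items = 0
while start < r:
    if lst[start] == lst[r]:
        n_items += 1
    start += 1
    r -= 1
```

Count matching pairs from ends
`n_items` takes the values: 0 → 1

Answer: 1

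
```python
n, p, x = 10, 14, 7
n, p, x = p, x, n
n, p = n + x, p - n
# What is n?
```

Trace:
`n, p, x = 10, 14, 7` → n = 10; p = 14; x = 7
`n, p, x = p, x, n` → n = 14; p = 7; x = 10
`n, p = n + x, p - n` → n = 24; p = -7
So n = 24

Answer: 24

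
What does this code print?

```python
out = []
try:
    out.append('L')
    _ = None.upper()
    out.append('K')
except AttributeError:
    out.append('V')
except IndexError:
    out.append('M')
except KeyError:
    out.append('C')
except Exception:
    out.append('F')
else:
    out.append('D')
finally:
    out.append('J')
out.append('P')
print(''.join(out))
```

Execution trace: 'L' (try body) → 'V' (except AttributeError) → 'J' (finally) → 'P' (after the try/except). Output: LVJP

Answer: LVJP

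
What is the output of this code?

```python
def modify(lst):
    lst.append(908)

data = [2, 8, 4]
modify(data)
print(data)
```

Key concept: function modifies passed list.
Step by step:
`data = [2, 8, 4]` → data = [2, 8, 4]
`modify(data)` → data = [2, 8, 4, 908]
`print(data)` → prints [2, 8, 4, 908]

Answer: [2, 8, 4, 908]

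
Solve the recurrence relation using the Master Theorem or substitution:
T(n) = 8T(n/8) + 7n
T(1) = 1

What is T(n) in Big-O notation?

By Master Theorem: a=8, b=8, f(n)=7n. Since log_8(8) = 1 and f(n) = Θ(n^1), Case 2 applies. T(n) = O(n log n).

Answer: O(n log n)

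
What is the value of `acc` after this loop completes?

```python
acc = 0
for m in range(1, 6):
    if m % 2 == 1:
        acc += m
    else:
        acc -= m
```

Add odd, subtract even
`acc` takes the values: 0 → 1 → -1 → 2 → -2 → 3

Answer: 3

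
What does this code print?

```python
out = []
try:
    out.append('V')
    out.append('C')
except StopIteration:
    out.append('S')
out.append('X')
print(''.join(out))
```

Execution trace: 'V' (try body) → 'C' (try body, no exception) → 'X' (after the try/except). Output: VCX

Answer: VCX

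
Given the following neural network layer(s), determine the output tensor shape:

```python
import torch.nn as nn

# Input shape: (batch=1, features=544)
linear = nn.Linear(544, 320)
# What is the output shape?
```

Input: (1, 544) -> Output: (1, 320)

Answer: (1, 320)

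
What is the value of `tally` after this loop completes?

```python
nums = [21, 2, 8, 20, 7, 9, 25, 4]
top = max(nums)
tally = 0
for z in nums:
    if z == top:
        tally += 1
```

Count of max value 25 in [21, 2, 8, 20, 7, 9, 25, 4]
`tally` takes the values: 0 → 1

Answer: 1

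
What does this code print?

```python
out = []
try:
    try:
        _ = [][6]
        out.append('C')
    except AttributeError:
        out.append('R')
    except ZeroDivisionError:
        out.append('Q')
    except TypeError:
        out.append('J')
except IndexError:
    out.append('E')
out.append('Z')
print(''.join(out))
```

Execution trace: 'E' (outer except IndexError) → 'Z' (after the try/except). Output: EZ

Answer: EZ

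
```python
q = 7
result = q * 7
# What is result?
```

Trace:
`q = 7` → q = 7
`result = q * 7` → result = 49
So result = 49

Answer: 49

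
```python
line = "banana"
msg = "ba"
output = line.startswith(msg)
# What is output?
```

Trace:
`line = "banana"` → line = 'banana'
`msg = "ba"` → msg = 'ba'
`output = line.startswith(msg)` → output = True
So output = True

Answer: True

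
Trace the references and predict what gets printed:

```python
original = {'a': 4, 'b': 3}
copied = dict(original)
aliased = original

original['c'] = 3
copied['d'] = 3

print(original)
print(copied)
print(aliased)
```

Key concept: dict() creates copy, assignment creates alias.
Step by step:
`original = {'a': 4, 'b': 3}` → original = {'a': 4, 'b': 3}
`copied = dict(original)` → copied = {'a': 4, 'b': 3}
`aliased = original` → aliased = {'a': 4, 'b': 3} (same object as original)
`original['c'] = 3` → original = {'a': 4, 'b': 3, 'c': 3} (same object as aliased); aliased = {'a': 4, 'b': 3, 'c': 3} (same object as original)
`copied['d'] = 3` → copied = {'a': 4, 'b': 3, 'd': 3}
`print(original)` → prints {'a': 4, 'b': 3, 'c': 3}
`print(copied)` → prints {'a': 4, 'b': 3, 'd': 3}
`print(aliased)` → prints {'a': 4, 'b': 3, 'c': 3}

Answer:
{'a': 4, 'b': 3, 'c': 3}
{'a': 4, 'b': 3, 'd': 3}
{'a': 4, 'b': 3, 'c': 3}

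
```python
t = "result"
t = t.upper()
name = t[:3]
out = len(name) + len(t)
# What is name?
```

Trace:
`t = "result"` → t = 'result'
`t = t.upper()` → t = 'RESULT'
`name = t[:3]` → name = 'RES'
`out = len(name) + len(t)` → out = 9
So name = 'RES'

Answer: 'RES'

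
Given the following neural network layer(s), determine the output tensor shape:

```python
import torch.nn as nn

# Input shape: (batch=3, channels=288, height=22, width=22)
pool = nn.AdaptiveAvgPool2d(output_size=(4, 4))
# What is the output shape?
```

Input: (3, 288, 22, 22) -> Output: (3, 288, 4, 4)

Answer: (3, 288, 4, 4)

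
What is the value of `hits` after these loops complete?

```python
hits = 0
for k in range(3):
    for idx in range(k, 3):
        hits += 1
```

Upper triangle: 3 + 2 + ... + 1
`hits` takes the values: 0 → 1 → 2 → 3 → 4 → 5 → 6

Answer: 6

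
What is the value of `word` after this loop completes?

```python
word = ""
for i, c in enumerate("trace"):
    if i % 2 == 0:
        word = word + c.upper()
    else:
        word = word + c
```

Uppercase even positions in 'trace'
`word` takes the values: "" → "T" → "Tr" → "TrA" → "TrAc" → "TrAcE"

Answer: "TrAcE"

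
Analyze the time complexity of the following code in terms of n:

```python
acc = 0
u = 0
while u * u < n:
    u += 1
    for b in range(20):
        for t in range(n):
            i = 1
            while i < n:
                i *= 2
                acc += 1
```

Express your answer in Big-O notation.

Each loop level contributes: √n × 1 × n × log n. Multiplying the contributions gives O(n√n log n).

Answer: O(n√n log n)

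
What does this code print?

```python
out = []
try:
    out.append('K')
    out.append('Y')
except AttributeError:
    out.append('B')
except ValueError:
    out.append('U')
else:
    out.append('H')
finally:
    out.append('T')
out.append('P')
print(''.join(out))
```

Execution trace: 'K' (try body) → 'Y' (try body, no exception) → 'H' (else) → 'T' (finally) → 'P' (after the try/except). Output: KYHTP

Answer: KYHTP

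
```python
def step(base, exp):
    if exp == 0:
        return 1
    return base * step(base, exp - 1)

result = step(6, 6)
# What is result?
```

step(6, 6) = 6 * 6 * 6 * 6 * 6 * 6 = 46656

Answer: 46656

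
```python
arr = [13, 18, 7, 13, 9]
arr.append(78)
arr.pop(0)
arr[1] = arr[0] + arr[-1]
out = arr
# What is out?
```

Trace:
`arr = [13, 18, 7, 13, 9]` → arr = [13, 18, 7, 13, 9]
`arr.append(78)` → arr = [13, 18, 7, 13, 9, 78]
`arr.pop(0)` → arr = [18, 7, 13, 9, 78]
`arr[1] = arr[0] + arr[-1]` → arr = [18, 96, 13, 9, 78]
`out = arr` → out = [18, 96, 13, 9, 78]
So out = [18, 96, 13, 9, 78]

Answer: [18, 96, 13, 9, 78]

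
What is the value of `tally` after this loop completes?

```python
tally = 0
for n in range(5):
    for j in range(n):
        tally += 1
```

Triangle number: 0+1+2+...+4
`tally` takes the values: 0 → 1 → 2 → 3 → 4 → 5 → 6 → 7 → 8 → 9 → 10

Answer: 10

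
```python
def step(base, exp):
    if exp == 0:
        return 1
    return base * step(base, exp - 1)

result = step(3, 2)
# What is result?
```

step(3, 2) = 3 * 3 = 9

Answer: 9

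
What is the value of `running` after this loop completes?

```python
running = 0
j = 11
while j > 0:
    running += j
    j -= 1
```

Sum 11 down to 1
`running` takes the values: 0 → 11 → 21 → 30 → 38 → 45 → 51 → 56 → 60 → 63 → 65 → 66

Answer: 66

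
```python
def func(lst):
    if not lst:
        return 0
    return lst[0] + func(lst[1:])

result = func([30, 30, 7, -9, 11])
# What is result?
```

30 + 30 + 7 + (-9) + 11 + 0 = 69

Answer: 69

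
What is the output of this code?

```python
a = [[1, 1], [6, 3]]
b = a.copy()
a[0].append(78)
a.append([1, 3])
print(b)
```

Key concept: shallow copy with nested lists.
Step by step:
`a = [[1, 1], [6, 3]]` → a = [[1, 1], [6, 3]]
`b = a.copy()` → b = [[1, 1], [6, 3]]
`a[0].append(78)` → a = [[1, 1, 78], [6, 3]]; b = [[1, 1, 78], [6, 3]]
`a.append([1, 3])` → a = [[1, 1, 78], [6, 3], [1, 3]]
`print(b)` → prints [[1, 1, 78], [6, 3]]

Answer: [[1, 1, 78], [6, 3]]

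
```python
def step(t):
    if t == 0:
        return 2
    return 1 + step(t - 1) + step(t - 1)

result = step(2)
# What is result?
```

step(t) = 1 + 2·step(t-1), step(0)=2. Closed form: (2+1)·2^2 - 1 = 11.

Answer: 11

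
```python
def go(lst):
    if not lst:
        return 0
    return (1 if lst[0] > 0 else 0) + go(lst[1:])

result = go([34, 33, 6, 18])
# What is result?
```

Count of positive elements in [34, 33, 6, 18] = 4

Answer: 4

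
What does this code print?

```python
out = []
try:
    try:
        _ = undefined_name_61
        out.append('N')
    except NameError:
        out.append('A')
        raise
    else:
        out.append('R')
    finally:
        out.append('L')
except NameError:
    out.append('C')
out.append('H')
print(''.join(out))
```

Execution trace: 'A' (inner except NameError) → 'L' (inner finally) → 'C' (outer except NameError) → 'H' (after the try/except). Output: ALCH

Answer: ALCH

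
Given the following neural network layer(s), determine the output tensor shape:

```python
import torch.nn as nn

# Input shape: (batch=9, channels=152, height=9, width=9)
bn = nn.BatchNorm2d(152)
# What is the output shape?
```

Input: (9, 152, 9, 9) -> Output: (9, 152, 9, 9)

Answer: (9, 152, 9, 9)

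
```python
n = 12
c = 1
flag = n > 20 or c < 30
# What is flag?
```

Trace:
`n = 12` → n = 12
`c = 1` → c = 1
`flag = n > 20 or c < 30` → flag = True
So flag = True

Answer: True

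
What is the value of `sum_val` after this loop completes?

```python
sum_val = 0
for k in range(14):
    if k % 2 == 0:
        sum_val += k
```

Sum of even numbers 0 to 13
`sum_val` takes the values: 0 → 2 → 6 → 12 → 20 → 30 → 42

Answer: 42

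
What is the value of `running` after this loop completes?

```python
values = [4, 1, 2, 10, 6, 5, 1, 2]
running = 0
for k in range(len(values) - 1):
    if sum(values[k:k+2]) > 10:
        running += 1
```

Count windows with sum > 10
`running` takes the values: 0 → 1 → 2 → 3

Answer: 3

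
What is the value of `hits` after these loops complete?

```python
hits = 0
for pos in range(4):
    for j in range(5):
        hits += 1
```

4 * 5 = 20
`hits` takes the values: 0 → 1 → 2 → 3 → 4 → 5 → 6 → 7 → 8 → 9 → 10 → 11 → 12 → 13 → 14 → 15 → 16 → 17 → 18 → 19 → 20

Answer: 20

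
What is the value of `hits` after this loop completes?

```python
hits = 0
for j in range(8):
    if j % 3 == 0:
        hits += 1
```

Count numbers divisible by 3 in range(8)
`hits` takes the values: 0 → 1 → 2 → 3

Answer: 3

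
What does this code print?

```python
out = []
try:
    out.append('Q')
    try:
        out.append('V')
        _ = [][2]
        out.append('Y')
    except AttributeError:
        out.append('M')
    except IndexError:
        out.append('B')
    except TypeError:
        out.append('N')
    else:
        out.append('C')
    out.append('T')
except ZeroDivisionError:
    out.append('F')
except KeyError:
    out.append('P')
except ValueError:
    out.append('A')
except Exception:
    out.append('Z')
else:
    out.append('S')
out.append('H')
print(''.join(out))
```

Execution trace: 'Q' (try body) → 'V' (inner try body) → 'B' (inner except IndexError) → 'T' (try body, no exception) → 'S' (else) → 'H' (after the try/except). Output: QVBTSH

Answer: QVBTSH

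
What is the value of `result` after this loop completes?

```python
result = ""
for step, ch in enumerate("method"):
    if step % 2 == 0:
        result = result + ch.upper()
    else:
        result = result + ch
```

Uppercase even positions in 'method'
`result` takes the values: "" → "M" → "Me" → "MeT" → "MeTh" → "MeThO" → "MeThOd"

Answer: "MeThOd"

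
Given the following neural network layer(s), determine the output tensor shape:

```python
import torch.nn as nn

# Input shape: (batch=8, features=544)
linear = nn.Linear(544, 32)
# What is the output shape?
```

Input: (8, 544) -> Output: (8, 32)

Answer: (8, 32)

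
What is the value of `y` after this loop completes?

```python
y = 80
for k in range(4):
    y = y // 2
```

Halve 4 times: 80 // 2^4 = 5
`y` takes the values: 80 → 40 → 20 → 10 → 5

Answer: 5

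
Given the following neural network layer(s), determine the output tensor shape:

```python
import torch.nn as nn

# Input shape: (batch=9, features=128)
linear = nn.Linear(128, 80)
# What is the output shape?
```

Input: (9, 128) -> Output: (9, 80)

Answer: (9, 80)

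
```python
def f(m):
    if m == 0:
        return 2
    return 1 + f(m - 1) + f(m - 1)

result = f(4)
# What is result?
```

f(m) = 1 + 2·f(m-1), f(0)=2. Closed form: (2+1)·2^4 - 1 = 47.

Answer: 47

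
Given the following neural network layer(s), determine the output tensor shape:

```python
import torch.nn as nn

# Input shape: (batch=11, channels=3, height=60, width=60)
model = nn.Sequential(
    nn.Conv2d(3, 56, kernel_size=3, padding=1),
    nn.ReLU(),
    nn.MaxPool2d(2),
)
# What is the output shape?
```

Input: (11, 3, 60, 60) -> after Conv2d: (11, 56, 60, 60) -> after ReLU: (11, 56, 60, 60) -> Output: (11, 56, 30, 30)

Answer: (11, 56, 30, 30)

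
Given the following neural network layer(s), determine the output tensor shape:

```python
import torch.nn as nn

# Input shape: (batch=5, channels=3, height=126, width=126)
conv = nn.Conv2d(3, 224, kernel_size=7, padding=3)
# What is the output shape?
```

Input: (5, 3, 126, 126) -> Output: (5, 224, 126, 126)

Answer: (5, 224, 126, 126)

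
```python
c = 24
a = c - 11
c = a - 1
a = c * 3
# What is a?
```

Trace:
`c = 24` → c = 24
`a = c - 11` → a = 13
`c = a - 1` → c = 12
`a = c * 3` → a = 36
So a = 36

Answer: 36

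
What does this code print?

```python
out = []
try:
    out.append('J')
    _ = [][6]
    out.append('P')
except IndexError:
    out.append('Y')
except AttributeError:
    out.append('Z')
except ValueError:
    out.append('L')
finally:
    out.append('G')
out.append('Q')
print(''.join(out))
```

Execution trace: 'J' (try body) → 'Y' (except IndexError) → 'G' (finally) → 'Q' (after the try/except). Output: JYGQ

Answer: JYGQ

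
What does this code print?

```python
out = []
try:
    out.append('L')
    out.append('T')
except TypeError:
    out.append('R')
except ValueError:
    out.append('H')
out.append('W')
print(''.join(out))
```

Execution trace: 'L' (try body) → 'T' (try body, no exception) → 'W' (after the try/except). Output: LTW

Answer: LTW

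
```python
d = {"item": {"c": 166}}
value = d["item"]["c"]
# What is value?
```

Trace:
`d = {"item": {"c": 166}}` → d = {'item': {'c': 166}}
`value = d["item"]["c"]` → value = 166
So value = 166

Answer: 166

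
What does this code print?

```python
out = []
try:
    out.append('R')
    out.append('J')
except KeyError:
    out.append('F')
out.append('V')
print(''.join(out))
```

Execution trace: 'R' (try body) → 'J' (try body, no exception) → 'V' (after the try/except). Output: RJV

Answer: RJV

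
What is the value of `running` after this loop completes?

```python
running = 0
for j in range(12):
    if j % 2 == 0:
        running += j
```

Sum of even numbers 0 to 11
`running` takes the values: 0 → 2 → 6 → 12 → 20 → 30

Answer: 30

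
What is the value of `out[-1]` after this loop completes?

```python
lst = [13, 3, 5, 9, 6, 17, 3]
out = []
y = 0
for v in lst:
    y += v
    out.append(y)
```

Cumulative sum ends at 56
`out` takes the values: [] → [13] → [13, 16] → [13, 16, 21] → [13, 16, 21, 30] → [13, 16, 21, 30, 36] → [13, 16, 21, 30, 36, 53] → [13, 16, 21, 30, 36, 53, 56]
So `out[-1]` = 56

Answer: 56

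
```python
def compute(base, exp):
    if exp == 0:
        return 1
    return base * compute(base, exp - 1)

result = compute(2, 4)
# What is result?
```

compute(2, 4) = 2 * 2 * 2 * 2 = 16

Answer: 16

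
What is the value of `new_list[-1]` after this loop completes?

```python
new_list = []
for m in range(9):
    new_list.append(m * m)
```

Last element of squares 0 to 8
`new_list` takes the values: [] → [0] → [0, 1] → [0, 1, 4] → [0, 1, 4, 9] → [0, 1, 4, 9, 16] → [0, 1, 4, 9, 16, 25] → [0, 1, 4, 9, 16, 25, 36] → [0, 1, 4, 9, 16, 25, 36, 49] → [0, 1, 4, 9, 16, 25, 36, 49, 64]
So `new_list[-1]` = 64

Answer: 64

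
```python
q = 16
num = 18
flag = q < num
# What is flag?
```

Trace:
`q = 16` → q = 16
`num = 18` → num = 18
`flag = q < num` → flag = True
So flag = True

Answer: True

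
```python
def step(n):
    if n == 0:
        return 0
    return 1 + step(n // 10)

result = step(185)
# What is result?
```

Count of digits of 185: 3

Answer: 3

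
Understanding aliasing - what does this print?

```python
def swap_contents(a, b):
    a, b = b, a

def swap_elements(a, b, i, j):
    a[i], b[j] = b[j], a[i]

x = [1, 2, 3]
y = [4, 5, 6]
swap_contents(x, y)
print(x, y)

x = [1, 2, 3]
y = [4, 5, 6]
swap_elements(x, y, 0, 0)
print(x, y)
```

Key concept: parameter rebinding vs mutation.
Step by step:
`x = [1, 2, 3]` → x = [1, 2, 3]
`y = [4, 5, 6]` → y = [4, 5, 6]
`swap_contents(x, y)` → no visible change to tracked variables
`print(x, y)` → prints [1, 2, 3] [4, 5, 6]
`x = [1, 2, 3]` → x = [1, 2, 3]
`y = [4, 5, 6]` → y = [4, 5, 6]
`swap_elements(x, y, 0, 0)` → x = [4, 2, 3]; y = [1, 5, 6]
`print(x, y)` → prints [4, 2, 3] [1, 5, 6]

Answer:
[1, 2, 3] [4, 5, 6]
[4, 2, 3] [1, 5, 6]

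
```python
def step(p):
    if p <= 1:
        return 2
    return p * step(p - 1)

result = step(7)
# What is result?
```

step(7) = 7 * 6 * 5 * 4 * 3 * 2 * 2 = 10080

Answer: 10080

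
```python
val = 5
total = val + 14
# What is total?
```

Trace:
`val = 5` → val = 5
`total = val + 14` → total = 19
So total = 19

Answer: 19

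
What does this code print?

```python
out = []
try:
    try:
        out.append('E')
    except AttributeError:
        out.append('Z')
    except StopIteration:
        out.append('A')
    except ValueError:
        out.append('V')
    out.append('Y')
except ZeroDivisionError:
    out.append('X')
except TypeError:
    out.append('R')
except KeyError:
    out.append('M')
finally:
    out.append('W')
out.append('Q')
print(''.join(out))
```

Execution trace: 'E' (inner try body, no exception) → 'Y' (try body, no exception) → 'W' (finally) → 'Q' (after the try/except). Output: EYWQ

Answer: EYWQ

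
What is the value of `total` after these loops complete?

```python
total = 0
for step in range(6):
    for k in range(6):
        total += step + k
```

Sum of all step+k for step,k in 6x6
`total` takes the values: 0 → 1 → 3 → 6 → 10 → 15 → 16 → 18 → 21 → 25 → 30 → 36 → 38 → 41 → 45 → 50 → 56 → 63 → 66 → 70 → 75 → 81 → 88 → 96 → 100 → 105 → 111 → 118 → 126 → 135 → 140 → 146 → 153 → 161 → 170 → 180

Answer: 180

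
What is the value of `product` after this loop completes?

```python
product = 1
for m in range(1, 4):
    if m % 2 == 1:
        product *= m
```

Product of odd numbers 1 to 3
`product` takes the values: 1 → 3

Answer: 3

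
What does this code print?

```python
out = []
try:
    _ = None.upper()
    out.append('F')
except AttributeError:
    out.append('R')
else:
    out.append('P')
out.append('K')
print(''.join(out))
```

Execution trace: 'R' (except AttributeError) → 'K' (after the try/except). Output: RK

Answer: RK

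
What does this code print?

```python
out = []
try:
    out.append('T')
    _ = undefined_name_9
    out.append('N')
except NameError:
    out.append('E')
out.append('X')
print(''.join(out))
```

Execution trace: 'T' (try body) → 'E' (except NameError) → 'X' (after the try/except). Output: TEX

Answer: TEX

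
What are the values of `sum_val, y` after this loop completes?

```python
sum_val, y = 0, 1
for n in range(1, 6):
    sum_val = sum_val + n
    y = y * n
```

Sum and factorial of 1 to 5
`sum_val, y` takes the values: (0, 1) → (1, 1) → (3, 1) → (3, 2) → (6, 2) → (6, 6) → (10, 6) → (10, 24) → (15, 24) → (15, 120)

Answer: 15, 120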